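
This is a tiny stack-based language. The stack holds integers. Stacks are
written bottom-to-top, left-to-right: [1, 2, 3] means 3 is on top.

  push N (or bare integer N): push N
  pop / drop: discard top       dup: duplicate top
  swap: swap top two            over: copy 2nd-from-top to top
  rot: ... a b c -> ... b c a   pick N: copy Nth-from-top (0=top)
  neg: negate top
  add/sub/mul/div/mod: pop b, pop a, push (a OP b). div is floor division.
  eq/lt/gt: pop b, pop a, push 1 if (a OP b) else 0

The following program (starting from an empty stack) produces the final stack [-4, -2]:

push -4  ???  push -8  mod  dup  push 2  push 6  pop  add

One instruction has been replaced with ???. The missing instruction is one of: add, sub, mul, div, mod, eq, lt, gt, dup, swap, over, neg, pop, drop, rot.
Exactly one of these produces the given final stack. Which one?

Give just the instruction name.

Stack before ???: [-4]
Stack after ???:  [4]
The instruction that transforms [-4] -> [4] is: neg

Answer: neg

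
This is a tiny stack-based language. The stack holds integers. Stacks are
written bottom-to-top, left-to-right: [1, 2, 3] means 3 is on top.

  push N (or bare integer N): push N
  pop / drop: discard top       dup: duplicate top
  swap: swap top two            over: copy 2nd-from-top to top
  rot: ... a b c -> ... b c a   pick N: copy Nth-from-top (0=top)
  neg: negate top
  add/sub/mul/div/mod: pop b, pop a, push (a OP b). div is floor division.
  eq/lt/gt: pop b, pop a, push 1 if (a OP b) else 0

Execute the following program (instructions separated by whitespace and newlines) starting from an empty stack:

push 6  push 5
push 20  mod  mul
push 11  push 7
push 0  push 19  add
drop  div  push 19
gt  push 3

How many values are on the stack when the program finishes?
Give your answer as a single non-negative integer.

Answer: 3

Derivation:
After 'push 6': stack = [6] (depth 1)
After 'push 5': stack = [6, 5] (depth 2)
After 'push 20': stack = [6, 5, 20] (depth 3)
After 'mod': stack = [6, 5] (depth 2)
After 'mul': stack = [30] (depth 1)
After 'push 11': stack = [30, 11] (depth 2)
After 'push 7': stack = [30, 11, 7] (depth 3)
After 'push 0': stack = [30, 11, 7, 0] (depth 4)
After 'push 19': stack = [30, 11, 7, 0, 19] (depth 5)
After 'add': stack = [30, 11, 7, 19] (depth 4)
After 'drop': stack = [30, 11, 7] (depth 3)
After 'div': stack = [30, 1] (depth 2)
After 'push 19': stack = [30, 1, 19] (depth 3)
After 'gt': stack = [30, 0] (depth 2)
After 'push 3': stack = [30, 0, 3] (depth 3)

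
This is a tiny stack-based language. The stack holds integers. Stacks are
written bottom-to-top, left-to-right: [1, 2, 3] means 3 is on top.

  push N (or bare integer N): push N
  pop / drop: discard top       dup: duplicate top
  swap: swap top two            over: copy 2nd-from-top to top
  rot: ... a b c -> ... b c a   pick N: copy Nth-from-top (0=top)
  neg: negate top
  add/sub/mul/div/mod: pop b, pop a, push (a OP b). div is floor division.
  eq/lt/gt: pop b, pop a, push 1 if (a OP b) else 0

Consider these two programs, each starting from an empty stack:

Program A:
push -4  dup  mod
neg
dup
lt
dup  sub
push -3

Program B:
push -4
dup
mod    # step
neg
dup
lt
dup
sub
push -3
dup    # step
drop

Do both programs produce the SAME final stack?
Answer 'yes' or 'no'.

Program A trace:
  After 'push -4': [-4]
  After 'dup': [-4, -4]
  After 'mod': [0]
  After 'neg': [0]
  After 'dup': [0, 0]
  After 'lt': [0]
  After 'dup': [0, 0]
  After 'sub': [0]
  After 'push -3': [0, -3]
Program A final stack: [0, -3]

Program B trace:
  After 'push -4': [-4]
  After 'dup': [-4, -4]
  After 'mod': [0]
  After 'neg': [0]
  After 'dup': [0, 0]
  After 'lt': [0]
  After 'dup': [0, 0]
  After 'sub': [0]
  After 'push -3': [0, -3]
  After 'dup': [0, -3, -3]
  After 'drop': [0, -3]
Program B final stack: [0, -3]
Same: yes

Answer: yes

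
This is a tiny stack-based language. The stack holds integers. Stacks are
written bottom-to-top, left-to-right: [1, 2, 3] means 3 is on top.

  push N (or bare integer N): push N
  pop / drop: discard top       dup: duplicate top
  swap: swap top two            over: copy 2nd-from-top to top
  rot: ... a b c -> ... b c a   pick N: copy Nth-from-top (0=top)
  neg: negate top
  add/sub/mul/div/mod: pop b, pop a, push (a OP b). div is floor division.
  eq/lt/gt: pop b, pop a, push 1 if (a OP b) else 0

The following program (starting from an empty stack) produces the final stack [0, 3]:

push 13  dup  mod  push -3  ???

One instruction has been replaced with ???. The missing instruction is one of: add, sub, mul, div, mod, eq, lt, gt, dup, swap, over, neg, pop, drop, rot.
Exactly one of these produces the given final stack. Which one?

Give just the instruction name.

Stack before ???: [0, -3]
Stack after ???:  [0, 3]
The instruction that transforms [0, -3] -> [0, 3] is: neg

Answer: neg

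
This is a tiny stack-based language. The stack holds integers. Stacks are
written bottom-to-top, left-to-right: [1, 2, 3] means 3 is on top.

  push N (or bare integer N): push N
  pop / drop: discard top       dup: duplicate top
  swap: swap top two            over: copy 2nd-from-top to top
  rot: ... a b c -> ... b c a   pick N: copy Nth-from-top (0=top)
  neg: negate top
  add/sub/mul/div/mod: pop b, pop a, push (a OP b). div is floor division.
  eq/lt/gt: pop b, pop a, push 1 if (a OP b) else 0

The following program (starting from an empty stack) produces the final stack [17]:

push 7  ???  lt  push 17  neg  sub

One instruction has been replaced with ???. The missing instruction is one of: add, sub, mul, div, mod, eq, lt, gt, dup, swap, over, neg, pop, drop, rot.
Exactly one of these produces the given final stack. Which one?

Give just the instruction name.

Stack before ???: [7]
Stack after ???:  [7, 7]
The instruction that transforms [7] -> [7, 7] is: dup

Answer: dup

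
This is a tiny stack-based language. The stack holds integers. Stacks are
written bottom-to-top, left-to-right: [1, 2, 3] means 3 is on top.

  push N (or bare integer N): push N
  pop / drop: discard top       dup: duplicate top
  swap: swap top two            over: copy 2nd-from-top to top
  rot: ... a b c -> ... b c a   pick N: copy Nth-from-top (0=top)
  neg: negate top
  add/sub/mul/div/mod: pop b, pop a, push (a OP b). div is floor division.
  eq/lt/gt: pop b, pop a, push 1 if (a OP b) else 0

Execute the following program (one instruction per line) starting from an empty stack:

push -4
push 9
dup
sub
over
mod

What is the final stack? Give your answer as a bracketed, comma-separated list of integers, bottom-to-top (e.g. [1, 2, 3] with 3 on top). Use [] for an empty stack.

Answer: [-4, 0]

Derivation:
After 'push -4': [-4]
After 'push 9': [-4, 9]
After 'dup': [-4, 9, 9]
After 'sub': [-4, 0]
After 'over': [-4, 0, -4]
After 'mod': [-4, 0]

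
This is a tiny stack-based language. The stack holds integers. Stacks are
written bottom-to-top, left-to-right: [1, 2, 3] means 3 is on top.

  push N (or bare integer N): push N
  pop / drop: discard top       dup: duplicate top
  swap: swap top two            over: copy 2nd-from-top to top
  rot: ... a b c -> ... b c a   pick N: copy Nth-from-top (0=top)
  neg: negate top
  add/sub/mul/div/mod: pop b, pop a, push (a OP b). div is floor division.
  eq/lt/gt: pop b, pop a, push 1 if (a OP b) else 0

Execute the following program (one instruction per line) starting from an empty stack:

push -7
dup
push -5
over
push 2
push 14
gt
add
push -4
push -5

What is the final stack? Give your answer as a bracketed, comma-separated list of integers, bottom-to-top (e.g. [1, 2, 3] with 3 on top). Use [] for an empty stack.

After 'push -7': [-7]
After 'dup': [-7, -7]
After 'push -5': [-7, -7, -5]
After 'over': [-7, -7, -5, -7]
After 'push 2': [-7, -7, -5, -7, 2]
After 'push 14': [-7, -7, -5, -7, 2, 14]
After 'gt': [-7, -7, -5, -7, 0]
After 'add': [-7, -7, -5, -7]
After 'push -4': [-7, -7, -5, -7, -4]
After 'push -5': [-7, -7, -5, -7, -4, -5]

Answer: [-7, -7, -5, -7, -4, -5]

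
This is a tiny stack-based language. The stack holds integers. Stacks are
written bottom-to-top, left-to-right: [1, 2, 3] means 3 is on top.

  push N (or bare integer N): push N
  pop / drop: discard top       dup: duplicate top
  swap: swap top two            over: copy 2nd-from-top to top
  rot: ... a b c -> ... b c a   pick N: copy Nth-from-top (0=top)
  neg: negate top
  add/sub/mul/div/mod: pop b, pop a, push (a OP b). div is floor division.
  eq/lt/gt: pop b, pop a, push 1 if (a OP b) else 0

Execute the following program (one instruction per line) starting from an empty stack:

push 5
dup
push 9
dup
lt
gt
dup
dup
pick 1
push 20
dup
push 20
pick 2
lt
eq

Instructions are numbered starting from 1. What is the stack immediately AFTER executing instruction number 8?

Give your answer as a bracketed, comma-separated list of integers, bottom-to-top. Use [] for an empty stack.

Answer: [5, 1, 1, 1]

Derivation:
Step 1 ('push 5'): [5]
Step 2 ('dup'): [5, 5]
Step 3 ('push 9'): [5, 5, 9]
Step 4 ('dup'): [5, 5, 9, 9]
Step 5 ('lt'): [5, 5, 0]
Step 6 ('gt'): [5, 1]
Step 7 ('dup'): [5, 1, 1]
Step 8 ('dup'): [5, 1, 1, 1]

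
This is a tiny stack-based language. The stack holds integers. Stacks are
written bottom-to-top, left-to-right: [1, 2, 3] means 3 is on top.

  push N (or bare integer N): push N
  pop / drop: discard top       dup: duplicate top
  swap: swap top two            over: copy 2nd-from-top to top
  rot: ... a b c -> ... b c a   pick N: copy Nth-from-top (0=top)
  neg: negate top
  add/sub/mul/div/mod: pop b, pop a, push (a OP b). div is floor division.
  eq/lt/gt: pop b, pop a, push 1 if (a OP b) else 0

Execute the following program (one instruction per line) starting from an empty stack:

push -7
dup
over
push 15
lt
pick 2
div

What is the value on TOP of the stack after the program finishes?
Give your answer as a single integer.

After 'push -7': [-7]
After 'dup': [-7, -7]
After 'over': [-7, -7, -7]
After 'push 15': [-7, -7, -7, 15]
After 'lt': [-7, -7, 1]
After 'pick 2': [-7, -7, 1, -7]
After 'div': [-7, -7, -1]

Answer: -1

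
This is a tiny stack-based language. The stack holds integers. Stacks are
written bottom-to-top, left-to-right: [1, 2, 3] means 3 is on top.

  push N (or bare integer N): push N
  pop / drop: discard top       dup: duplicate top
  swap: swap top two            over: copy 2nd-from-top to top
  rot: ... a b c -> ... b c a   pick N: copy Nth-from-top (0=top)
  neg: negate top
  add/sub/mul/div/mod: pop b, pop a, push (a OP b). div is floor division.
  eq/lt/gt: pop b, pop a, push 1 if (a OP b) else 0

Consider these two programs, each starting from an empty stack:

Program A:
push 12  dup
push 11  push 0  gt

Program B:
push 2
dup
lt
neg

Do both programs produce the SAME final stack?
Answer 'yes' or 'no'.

Program A trace:
  After 'push 12': [12]
  After 'dup': [12, 12]
  After 'push 11': [12, 12, 11]
  After 'push 0': [12, 12, 11, 0]
  After 'gt': [12, 12, 1]
Program A final stack: [12, 12, 1]

Program B trace:
  After 'push 2': [2]
  After 'dup': [2, 2]
  After 'lt': [0]
  After 'neg': [0]
Program B final stack: [0]
Same: no

Answer: no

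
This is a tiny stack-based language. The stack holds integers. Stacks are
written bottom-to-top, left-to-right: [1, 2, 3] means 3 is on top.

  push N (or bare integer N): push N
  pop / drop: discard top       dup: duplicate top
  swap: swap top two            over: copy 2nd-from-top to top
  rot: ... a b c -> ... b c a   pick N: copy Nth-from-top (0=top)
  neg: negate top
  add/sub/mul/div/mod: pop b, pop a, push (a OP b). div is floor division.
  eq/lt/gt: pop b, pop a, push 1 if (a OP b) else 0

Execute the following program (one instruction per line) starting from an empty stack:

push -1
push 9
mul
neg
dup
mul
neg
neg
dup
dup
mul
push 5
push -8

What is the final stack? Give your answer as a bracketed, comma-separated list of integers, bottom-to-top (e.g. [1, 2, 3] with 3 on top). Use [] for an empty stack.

Answer: [81, 6561, 5, -8]

Derivation:
After 'push -1': [-1]
After 'push 9': [-1, 9]
After 'mul': [-9]
After 'neg': [9]
After 'dup': [9, 9]
After 'mul': [81]
After 'neg': [-81]
After 'neg': [81]
After 'dup': [81, 81]
After 'dup': [81, 81, 81]
After 'mul': [81, 6561]
After 'push 5': [81, 6561, 5]
After 'push -8': [81, 6561, 5, -8]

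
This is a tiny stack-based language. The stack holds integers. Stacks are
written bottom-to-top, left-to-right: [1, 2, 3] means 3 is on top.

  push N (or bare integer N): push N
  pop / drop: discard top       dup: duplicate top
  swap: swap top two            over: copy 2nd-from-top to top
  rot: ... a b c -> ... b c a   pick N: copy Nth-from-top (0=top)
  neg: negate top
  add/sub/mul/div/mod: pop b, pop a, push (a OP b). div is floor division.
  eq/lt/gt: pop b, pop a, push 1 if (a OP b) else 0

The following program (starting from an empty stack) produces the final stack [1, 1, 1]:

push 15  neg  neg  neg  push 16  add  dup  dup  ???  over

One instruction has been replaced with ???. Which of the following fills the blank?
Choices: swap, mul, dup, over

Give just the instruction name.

Stack before ???: [1, 1, 1]
Stack after ???:  [1, 1]
Checking each choice:
  swap: produces [1, 1, 1, 1]
  mul: MATCH
  dup: produces [1, 1, 1, 1, 1]
  over: produces [1, 1, 1, 1, 1]


Answer: mul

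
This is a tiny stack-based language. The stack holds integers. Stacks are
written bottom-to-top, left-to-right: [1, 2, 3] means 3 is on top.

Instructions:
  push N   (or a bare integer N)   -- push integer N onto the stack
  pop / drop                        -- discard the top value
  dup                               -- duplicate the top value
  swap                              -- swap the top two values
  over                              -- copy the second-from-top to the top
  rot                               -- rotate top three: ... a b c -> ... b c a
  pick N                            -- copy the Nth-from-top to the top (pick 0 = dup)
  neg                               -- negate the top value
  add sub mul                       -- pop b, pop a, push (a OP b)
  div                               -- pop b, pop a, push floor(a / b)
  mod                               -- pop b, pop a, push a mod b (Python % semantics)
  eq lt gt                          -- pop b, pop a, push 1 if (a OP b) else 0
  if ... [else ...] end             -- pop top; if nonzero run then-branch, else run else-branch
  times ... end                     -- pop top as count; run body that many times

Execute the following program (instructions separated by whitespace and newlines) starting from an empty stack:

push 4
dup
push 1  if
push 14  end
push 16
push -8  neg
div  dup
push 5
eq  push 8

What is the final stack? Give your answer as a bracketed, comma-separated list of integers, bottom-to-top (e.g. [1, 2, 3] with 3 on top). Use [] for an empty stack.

Answer: [4, 4, 14, 2, 0, 8]

Derivation:
After 'push 4': [4]
After 'dup': [4, 4]
After 'push 1': [4, 4, 1]
After 'if': [4, 4]
After 'push 14': [4, 4, 14]
After 'push 16': [4, 4, 14, 16]
After 'push -8': [4, 4, 14, 16, -8]
After 'neg': [4, 4, 14, 16, 8]
After 'div': [4, 4, 14, 2]
After 'dup': [4, 4, 14, 2, 2]
After 'push 5': [4, 4, 14, 2, 2, 5]
After 'eq': [4, 4, 14, 2, 0]
After 'push 8': [4, 4, 14, 2, 0, 8]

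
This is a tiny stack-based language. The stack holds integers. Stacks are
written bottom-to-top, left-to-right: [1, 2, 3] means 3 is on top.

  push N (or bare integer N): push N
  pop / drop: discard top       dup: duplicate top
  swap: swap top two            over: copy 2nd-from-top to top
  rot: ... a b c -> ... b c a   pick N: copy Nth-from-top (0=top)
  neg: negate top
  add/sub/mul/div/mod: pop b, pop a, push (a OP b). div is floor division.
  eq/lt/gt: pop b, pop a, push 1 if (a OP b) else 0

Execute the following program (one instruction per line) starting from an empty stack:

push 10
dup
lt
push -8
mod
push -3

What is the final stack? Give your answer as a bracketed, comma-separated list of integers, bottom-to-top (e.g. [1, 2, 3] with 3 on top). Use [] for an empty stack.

After 'push 10': [10]
After 'dup': [10, 10]
After 'lt': [0]
After 'push -8': [0, -8]
After 'mod': [0]
After 'push -3': [0, -3]

Answer: [0, -3]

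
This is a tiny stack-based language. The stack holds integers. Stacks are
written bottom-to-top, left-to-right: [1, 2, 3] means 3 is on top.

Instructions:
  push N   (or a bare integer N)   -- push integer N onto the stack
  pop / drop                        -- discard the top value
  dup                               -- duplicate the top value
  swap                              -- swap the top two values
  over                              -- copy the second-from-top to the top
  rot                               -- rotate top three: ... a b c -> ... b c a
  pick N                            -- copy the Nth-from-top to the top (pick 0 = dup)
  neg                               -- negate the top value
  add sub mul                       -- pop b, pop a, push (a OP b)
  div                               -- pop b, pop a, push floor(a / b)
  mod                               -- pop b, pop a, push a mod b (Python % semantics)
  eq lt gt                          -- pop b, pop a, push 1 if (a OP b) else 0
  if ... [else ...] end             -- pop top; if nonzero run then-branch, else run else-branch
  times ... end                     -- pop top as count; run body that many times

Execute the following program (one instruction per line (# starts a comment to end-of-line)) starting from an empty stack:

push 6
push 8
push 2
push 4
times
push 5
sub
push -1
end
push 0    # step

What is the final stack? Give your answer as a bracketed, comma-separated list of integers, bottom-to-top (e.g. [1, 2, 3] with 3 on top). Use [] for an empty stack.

Answer: [6, 8, -3, -6, -6, -6, -1, 0]

Derivation:
After 'push 6': [6]
After 'push 8': [6, 8]
After 'push 2': [6, 8, 2]
After 'push 4': [6, 8, 2, 4]
After 'times': [6, 8, 2]
After 'push 5': [6, 8, 2, 5]
After 'sub': [6, 8, -3]
After 'push -1': [6, 8, -3, -1]
After 'push 5': [6, 8, -3, -1, 5]
After 'sub': [6, 8, -3, -6]
After 'push -1': [6, 8, -3, -6, -1]
After 'push 5': [6, 8, -3, -6, -1, 5]
After 'sub': [6, 8, -3, -6, -6]
After 'push -1': [6, 8, -3, -6, -6, -1]
After 'push 5': [6, 8, -3, -6, -6, -1, 5]
After 'sub': [6, 8, -3, -6, -6, -6]
After 'push -1': [6, 8, -3, -6, -6, -6, -1]
After 'push 0': [6, 8, -3, -6, -6, -6, -1, 0]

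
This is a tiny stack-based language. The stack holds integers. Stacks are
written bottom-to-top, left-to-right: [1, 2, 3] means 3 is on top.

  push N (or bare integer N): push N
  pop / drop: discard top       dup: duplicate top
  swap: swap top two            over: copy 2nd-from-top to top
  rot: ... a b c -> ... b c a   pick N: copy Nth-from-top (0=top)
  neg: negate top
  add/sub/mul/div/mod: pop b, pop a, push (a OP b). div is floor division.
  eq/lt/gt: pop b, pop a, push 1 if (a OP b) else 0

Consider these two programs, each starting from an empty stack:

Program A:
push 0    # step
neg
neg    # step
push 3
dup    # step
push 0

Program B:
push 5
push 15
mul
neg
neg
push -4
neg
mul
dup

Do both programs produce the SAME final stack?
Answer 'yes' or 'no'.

Answer: no

Derivation:
Program A trace:
  After 'push 0': [0]
  After 'neg': [0]
  After 'neg': [0]
  After 'push 3': [0, 3]
  After 'dup': [0, 3, 3]
  After 'push 0': [0, 3, 3, 0]
Program A final stack: [0, 3, 3, 0]

Program B trace:
  After 'push 5': [5]
  After 'push 15': [5, 15]
  After 'mul': [75]
  After 'neg': [-75]
  After 'neg': [75]
  After 'push -4': [75, -4]
  After 'neg': [75, 4]
  After 'mul': [300]
  After 'dup': [300, 300]
Program B final stack: [300, 300]
Same: no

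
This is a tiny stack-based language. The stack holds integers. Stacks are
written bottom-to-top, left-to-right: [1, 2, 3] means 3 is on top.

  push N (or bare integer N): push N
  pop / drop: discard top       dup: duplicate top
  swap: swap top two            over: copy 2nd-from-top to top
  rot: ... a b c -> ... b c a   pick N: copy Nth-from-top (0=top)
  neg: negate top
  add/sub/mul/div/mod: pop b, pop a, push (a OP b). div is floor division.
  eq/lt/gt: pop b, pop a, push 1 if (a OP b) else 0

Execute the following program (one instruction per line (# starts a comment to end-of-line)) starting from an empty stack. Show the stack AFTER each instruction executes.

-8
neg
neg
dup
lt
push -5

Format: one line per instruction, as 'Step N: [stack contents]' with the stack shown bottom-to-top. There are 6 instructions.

Step 1: [-8]
Step 2: [8]
Step 3: [-8]
Step 4: [-8, -8]
Step 5: [0]
Step 6: [0, -5]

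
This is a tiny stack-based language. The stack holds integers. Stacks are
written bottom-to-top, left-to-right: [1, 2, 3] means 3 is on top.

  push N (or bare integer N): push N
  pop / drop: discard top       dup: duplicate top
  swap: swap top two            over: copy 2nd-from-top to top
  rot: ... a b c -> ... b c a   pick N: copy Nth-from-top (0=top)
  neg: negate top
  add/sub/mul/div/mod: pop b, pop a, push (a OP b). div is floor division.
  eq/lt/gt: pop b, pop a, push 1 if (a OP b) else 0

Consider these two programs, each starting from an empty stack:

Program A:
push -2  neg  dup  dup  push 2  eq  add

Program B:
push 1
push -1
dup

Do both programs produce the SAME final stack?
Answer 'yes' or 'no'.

Program A trace:
  After 'push -2': [-2]
  After 'neg': [2]
  After 'dup': [2, 2]
  After 'dup': [2, 2, 2]
  After 'push 2': [2, 2, 2, 2]
  After 'eq': [2, 2, 1]
  After 'add': [2, 3]
Program A final stack: [2, 3]

Program B trace:
  After 'push 1': [1]
  After 'push -1': [1, -1]
  After 'dup': [1, -1, -1]
Program B final stack: [1, -1, -1]
Same: no

Answer: no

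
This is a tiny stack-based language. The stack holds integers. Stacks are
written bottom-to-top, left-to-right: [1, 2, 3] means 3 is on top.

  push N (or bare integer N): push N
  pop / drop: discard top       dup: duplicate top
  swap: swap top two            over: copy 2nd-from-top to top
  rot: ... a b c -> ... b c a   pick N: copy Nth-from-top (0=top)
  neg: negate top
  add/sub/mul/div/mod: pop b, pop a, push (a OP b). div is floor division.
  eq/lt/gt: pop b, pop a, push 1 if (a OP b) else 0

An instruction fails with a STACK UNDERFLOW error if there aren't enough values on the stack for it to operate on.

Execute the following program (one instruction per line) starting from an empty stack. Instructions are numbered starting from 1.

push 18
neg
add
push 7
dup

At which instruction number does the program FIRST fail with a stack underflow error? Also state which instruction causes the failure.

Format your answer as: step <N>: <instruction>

Step 1 ('push 18'): stack = [18], depth = 1
Step 2 ('neg'): stack = [-18], depth = 1
Step 3 ('add'): needs 2 value(s) but depth is 1 — STACK UNDERFLOW

Answer: step 3: add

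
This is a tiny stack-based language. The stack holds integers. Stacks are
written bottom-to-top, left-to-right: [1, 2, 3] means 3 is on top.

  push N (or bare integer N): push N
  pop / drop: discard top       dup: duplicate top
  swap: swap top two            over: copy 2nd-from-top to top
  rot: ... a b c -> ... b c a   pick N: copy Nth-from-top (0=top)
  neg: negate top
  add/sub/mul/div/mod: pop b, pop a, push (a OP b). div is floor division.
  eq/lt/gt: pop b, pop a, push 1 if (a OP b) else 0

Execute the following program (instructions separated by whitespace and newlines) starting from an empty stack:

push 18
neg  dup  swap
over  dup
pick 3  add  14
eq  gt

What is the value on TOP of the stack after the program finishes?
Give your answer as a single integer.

After 'push 18': [18]
After 'neg': [-18]
After 'dup': [-18, -18]
After 'swap': [-18, -18]
After 'over': [-18, -18, -18]
After 'dup': [-18, -18, -18, -18]
After 'pick 3': [-18, -18, -18, -18, -18]
After 'add': [-18, -18, -18, -36]
After 'push 14': [-18, -18, -18, -36, 14]
After 'eq': [-18, -18, -18, 0]
After 'gt': [-18, -18, 0]

Answer: 0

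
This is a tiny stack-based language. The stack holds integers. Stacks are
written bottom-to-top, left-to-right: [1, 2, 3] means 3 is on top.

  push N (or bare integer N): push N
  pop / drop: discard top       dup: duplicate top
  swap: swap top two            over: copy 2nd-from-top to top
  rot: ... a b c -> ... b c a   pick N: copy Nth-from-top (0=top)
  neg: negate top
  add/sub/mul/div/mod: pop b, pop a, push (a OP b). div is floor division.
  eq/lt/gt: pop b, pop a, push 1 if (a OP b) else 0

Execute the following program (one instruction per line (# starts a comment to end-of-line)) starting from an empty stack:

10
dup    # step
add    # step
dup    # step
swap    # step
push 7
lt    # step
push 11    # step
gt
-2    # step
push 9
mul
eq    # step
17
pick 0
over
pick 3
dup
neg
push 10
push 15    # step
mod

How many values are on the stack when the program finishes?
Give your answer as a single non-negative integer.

Answer: 8

Derivation:
After 'push 10': stack = [10] (depth 1)
After 'dup': stack = [10, 10] (depth 2)
After 'add': stack = [20] (depth 1)
After 'dup': stack = [20, 20] (depth 2)
After 'swap': stack = [20, 20] (depth 2)
After 'push 7': stack = [20, 20, 7] (depth 3)
After 'lt': stack = [20, 0] (depth 2)
After 'push 11': stack = [20, 0, 11] (depth 3)
After 'gt': stack = [20, 0] (depth 2)
After 'push -2': stack = [20, 0, -2] (depth 3)
  ...
After 'eq': stack = [20, 0] (depth 2)
After 'push 17': stack = [20, 0, 17] (depth 3)
After 'pick 0': stack = [20, 0, 17, 17] (depth 4)
After 'over': stack = [20, 0, 17, 17, 17] (depth 5)
After 'pick 3': stack = [20, 0, 17, 17, 17, 0] (depth 6)
After 'dup': stack = [20, 0, 17, 17, 17, 0, 0] (depth 7)
After 'neg': stack = [20, 0, 17, 17, 17, 0, 0] (depth 7)
After 'push 10': stack = [20, 0, 17, 17, 17, 0, 0, 10] (depth 8)
After 'push 15': stack = [20, 0, 17, 17, 17, 0, 0, 10, 15] (depth 9)
After 'mod': stack = [20, 0, 17, 17, 17, 0, 0, 10] (depth 8)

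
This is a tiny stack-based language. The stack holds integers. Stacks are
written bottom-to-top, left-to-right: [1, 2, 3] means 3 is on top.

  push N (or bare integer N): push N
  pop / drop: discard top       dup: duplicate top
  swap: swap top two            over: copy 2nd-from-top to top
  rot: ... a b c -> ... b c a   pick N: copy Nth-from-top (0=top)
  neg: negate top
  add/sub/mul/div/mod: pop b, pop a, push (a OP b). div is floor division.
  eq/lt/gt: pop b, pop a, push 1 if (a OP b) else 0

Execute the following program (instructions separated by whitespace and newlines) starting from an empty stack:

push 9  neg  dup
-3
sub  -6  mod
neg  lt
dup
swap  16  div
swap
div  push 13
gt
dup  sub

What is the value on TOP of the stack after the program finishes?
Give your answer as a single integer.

After 'push 9': [9]
After 'neg': [-9]
After 'dup': [-9, -9]
After 'push -3': [-9, -9, -3]
After 'sub': [-9, -6]
After 'push -6': [-9, -6, -6]
After 'mod': [-9, 0]
After 'neg': [-9, 0]
After 'lt': [1]
After 'dup': [1, 1]
After 'swap': [1, 1]
After 'push 16': [1, 1, 16]
After 'div': [1, 0]
After 'swap': [0, 1]
After 'div': [0]
After 'push 13': [0, 13]
After 'gt': [0]
After 'dup': [0, 0]
After 'sub': [0]

Answer: 0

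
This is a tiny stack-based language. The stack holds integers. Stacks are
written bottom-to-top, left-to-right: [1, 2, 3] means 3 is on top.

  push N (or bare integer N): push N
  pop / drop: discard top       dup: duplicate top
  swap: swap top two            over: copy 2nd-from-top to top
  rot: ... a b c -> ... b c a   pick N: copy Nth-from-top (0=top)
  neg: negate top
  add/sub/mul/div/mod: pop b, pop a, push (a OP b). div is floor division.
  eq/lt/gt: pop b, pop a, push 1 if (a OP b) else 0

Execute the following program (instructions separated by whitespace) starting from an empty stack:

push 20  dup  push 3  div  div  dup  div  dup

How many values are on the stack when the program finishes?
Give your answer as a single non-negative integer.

After 'push 20': stack = [20] (depth 1)
After 'dup': stack = [20, 20] (depth 2)
After 'push 3': stack = [20, 20, 3] (depth 3)
After 'div': stack = [20, 6] (depth 2)
After 'div': stack = [3] (depth 1)
After 'dup': stack = [3, 3] (depth 2)
After 'div': stack = [1] (depth 1)
After 'dup': stack = [1, 1] (depth 2)

Answer: 2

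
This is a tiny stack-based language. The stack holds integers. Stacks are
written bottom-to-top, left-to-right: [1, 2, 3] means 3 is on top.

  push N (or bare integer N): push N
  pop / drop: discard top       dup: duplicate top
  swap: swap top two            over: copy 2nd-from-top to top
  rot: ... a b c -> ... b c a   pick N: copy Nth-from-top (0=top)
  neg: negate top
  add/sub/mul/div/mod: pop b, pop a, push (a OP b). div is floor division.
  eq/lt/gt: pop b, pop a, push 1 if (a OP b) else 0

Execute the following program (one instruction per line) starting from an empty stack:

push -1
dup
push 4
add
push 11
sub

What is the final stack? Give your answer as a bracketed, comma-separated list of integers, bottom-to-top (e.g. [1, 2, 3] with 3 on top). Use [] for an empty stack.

Answer: [-1, -8]

Derivation:
After 'push -1': [-1]
After 'dup': [-1, -1]
After 'push 4': [-1, -1, 4]
After 'add': [-1, 3]
After 'push 11': [-1, 3, 11]
After 'sub': [-1, -8]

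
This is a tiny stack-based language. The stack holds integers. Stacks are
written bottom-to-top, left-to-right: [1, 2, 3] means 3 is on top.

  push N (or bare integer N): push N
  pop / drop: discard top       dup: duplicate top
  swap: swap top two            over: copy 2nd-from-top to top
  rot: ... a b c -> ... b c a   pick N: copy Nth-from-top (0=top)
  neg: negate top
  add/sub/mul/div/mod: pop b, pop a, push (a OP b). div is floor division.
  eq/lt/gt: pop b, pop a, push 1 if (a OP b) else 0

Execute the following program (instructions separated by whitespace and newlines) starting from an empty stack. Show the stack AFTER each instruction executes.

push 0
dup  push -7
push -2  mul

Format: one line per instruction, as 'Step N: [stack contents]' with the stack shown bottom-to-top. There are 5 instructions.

Step 1: [0]
Step 2: [0, 0]
Step 3: [0, 0, -7]
Step 4: [0, 0, -7, -2]
Step 5: [0, 0, 14]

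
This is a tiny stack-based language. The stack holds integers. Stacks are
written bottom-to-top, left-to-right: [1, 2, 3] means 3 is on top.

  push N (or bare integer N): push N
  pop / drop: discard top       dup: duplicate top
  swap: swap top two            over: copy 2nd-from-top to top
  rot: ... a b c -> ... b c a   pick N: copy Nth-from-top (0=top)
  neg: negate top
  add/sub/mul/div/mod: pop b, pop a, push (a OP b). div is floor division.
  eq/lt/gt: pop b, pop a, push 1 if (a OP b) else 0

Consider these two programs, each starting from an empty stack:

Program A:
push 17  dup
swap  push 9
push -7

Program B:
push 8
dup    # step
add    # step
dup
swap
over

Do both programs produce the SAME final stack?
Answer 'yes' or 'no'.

Answer: no

Derivation:
Program A trace:
  After 'push 17': [17]
  After 'dup': [17, 17]
  After 'swap': [17, 17]
  After 'push 9': [17, 17, 9]
  After 'push -7': [17, 17, 9, -7]
Program A final stack: [17, 17, 9, -7]

Program B trace:
  After 'push 8': [8]
  After 'dup': [8, 8]
  After 'add': [16]
  After 'dup': [16, 16]
  After 'swap': [16, 16]
  After 'over': [16, 16, 16]
Program B final stack: [16, 16, 16]
Same: no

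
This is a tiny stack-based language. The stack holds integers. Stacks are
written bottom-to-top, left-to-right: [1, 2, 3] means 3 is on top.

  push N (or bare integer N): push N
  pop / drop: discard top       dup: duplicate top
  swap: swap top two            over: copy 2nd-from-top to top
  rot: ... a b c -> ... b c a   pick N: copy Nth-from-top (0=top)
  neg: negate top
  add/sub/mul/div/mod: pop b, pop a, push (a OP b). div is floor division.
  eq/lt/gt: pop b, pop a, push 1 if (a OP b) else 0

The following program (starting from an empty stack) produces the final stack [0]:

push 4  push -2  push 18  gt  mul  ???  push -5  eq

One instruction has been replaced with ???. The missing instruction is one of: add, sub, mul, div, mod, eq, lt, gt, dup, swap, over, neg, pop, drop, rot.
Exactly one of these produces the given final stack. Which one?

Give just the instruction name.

Stack before ???: [0]
Stack after ???:  [0]
The instruction that transforms [0] -> [0] is: neg

Answer: neg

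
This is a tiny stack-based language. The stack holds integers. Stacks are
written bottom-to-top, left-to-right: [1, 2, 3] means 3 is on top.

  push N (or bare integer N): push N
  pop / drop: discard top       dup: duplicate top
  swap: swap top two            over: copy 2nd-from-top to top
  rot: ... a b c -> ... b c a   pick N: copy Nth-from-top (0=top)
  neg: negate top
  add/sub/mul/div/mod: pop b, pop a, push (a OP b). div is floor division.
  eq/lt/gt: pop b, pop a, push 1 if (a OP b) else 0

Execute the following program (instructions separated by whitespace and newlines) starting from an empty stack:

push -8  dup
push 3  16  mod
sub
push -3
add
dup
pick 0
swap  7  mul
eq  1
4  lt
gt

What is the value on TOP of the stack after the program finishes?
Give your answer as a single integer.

Answer: 0

Derivation:
After 'push -8': [-8]
After 'dup': [-8, -8]
After 'push 3': [-8, -8, 3]
After 'push 16': [-8, -8, 3, 16]
After 'mod': [-8, -8, 3]
After 'sub': [-8, -11]
After 'push -3': [-8, -11, -3]
After 'add': [-8, -14]
After 'dup': [-8, -14, -14]
After 'pick 0': [-8, -14, -14, -14]
After 'swap': [-8, -14, -14, -14]
After 'push 7': [-8, -14, -14, -14, 7]
After 'mul': [-8, -14, -14, -98]
After 'eq': [-8, -14, 0]
After 'push 1': [-8, -14, 0, 1]
After 'push 4': [-8, -14, 0, 1, 4]
After 'lt': [-8, -14, 0, 1]
After 'gt': [-8, -14, 0]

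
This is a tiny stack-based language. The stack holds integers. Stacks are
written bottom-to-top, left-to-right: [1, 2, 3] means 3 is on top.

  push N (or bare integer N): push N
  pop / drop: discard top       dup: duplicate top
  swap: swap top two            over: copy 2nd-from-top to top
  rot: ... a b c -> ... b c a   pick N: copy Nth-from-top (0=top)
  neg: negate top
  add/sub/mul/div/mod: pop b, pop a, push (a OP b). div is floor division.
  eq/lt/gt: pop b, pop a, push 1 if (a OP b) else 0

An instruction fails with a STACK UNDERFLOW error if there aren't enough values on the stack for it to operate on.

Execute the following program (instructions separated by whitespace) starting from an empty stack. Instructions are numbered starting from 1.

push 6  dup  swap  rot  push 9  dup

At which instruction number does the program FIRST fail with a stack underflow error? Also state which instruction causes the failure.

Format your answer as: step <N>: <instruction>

Answer: step 4: rot

Derivation:
Step 1 ('push 6'): stack = [6], depth = 1
Step 2 ('dup'): stack = [6, 6], depth = 2
Step 3 ('swap'): stack = [6, 6], depth = 2
Step 4 ('rot'): needs 3 value(s) but depth is 2 — STACK UNDERFLOW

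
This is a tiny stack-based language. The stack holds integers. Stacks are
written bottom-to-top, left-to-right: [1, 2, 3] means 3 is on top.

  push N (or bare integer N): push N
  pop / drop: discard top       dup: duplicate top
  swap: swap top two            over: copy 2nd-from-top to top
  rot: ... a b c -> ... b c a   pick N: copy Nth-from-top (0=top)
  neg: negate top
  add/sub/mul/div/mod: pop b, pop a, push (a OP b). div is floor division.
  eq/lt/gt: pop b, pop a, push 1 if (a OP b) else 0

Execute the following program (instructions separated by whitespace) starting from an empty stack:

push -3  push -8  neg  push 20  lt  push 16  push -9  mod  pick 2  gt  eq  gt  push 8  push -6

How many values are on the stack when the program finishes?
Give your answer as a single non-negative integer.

After 'push -3': stack = [-3] (depth 1)
After 'push -8': stack = [-3, -8] (depth 2)
After 'neg': stack = [-3, 8] (depth 2)
After 'push 20': stack = [-3, 8, 20] (depth 3)
After 'lt': stack = [-3, 1] (depth 2)
After 'push 16': stack = [-3, 1, 16] (depth 3)
After 'push -9': stack = [-3, 1, 16, -9] (depth 4)
After 'mod': stack = [-3, 1, -2] (depth 3)
After 'pick 2': stack = [-3, 1, -2, -3] (depth 4)
After 'gt': stack = [-3, 1, 1] (depth 3)
After 'eq': stack = [-3, 1] (depth 2)
After 'gt': stack = [0] (depth 1)
After 'push 8': stack = [0, 8] (depth 2)
After 'push -6': stack = [0, 8, -6] (depth 3)

Answer: 3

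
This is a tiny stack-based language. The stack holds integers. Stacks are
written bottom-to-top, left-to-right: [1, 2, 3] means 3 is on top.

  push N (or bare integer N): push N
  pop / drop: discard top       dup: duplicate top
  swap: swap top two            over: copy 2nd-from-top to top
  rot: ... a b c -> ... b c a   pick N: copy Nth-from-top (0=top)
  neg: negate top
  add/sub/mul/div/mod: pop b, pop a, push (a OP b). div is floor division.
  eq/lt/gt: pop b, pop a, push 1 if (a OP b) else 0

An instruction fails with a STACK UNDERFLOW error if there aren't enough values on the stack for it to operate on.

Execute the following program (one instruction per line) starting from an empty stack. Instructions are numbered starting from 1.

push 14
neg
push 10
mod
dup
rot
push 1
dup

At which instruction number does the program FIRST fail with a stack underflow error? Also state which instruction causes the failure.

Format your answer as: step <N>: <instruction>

Step 1 ('push 14'): stack = [14], depth = 1
Step 2 ('neg'): stack = [-14], depth = 1
Step 3 ('push 10'): stack = [-14, 10], depth = 2
Step 4 ('mod'): stack = [6], depth = 1
Step 5 ('dup'): stack = [6, 6], depth = 2
Step 6 ('rot'): needs 3 value(s) but depth is 2 — STACK UNDERFLOW

Answer: step 6: rot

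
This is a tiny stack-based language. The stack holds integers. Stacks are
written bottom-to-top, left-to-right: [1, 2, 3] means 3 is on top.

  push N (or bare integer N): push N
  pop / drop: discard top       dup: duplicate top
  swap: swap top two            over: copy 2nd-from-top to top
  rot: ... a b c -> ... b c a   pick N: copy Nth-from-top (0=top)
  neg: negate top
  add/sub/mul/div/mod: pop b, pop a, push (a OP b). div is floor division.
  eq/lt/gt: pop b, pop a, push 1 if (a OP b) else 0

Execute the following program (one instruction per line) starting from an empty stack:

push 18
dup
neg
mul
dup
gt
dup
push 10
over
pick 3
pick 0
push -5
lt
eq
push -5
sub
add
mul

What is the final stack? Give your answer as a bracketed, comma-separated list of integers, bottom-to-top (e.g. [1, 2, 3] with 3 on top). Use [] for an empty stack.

After 'push 18': [18]
After 'dup': [18, 18]
After 'neg': [18, -18]
After 'mul': [-324]
After 'dup': [-324, -324]
After 'gt': [0]
After 'dup': [0, 0]
After 'push 10': [0, 0, 10]
After 'over': [0, 0, 10, 0]
After 'pick 3': [0, 0, 10, 0, 0]
After 'pick 0': [0, 0, 10, 0, 0, 0]
After 'push -5': [0, 0, 10, 0, 0, 0, -5]
After 'lt': [0, 0, 10, 0, 0, 0]
After 'eq': [0, 0, 10, 0, 1]
After 'push -5': [0, 0, 10, 0, 1, -5]
After 'sub': [0, 0, 10, 0, 6]
After 'add': [0, 0, 10, 6]
After 'mul': [0, 0, 60]

Answer: [0, 0, 60]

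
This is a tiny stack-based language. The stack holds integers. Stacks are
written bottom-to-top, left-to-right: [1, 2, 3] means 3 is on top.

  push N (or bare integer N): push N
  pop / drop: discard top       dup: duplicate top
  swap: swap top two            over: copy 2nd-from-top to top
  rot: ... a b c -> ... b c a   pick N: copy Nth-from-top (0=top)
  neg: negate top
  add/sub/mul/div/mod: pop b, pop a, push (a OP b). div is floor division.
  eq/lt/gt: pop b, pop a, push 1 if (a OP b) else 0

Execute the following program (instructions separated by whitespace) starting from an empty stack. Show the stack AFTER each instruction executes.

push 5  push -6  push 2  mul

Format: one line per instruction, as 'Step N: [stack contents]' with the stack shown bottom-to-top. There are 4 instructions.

Step 1: [5]
Step 2: [5, -6]
Step 3: [5, -6, 2]
Step 4: [5, -12]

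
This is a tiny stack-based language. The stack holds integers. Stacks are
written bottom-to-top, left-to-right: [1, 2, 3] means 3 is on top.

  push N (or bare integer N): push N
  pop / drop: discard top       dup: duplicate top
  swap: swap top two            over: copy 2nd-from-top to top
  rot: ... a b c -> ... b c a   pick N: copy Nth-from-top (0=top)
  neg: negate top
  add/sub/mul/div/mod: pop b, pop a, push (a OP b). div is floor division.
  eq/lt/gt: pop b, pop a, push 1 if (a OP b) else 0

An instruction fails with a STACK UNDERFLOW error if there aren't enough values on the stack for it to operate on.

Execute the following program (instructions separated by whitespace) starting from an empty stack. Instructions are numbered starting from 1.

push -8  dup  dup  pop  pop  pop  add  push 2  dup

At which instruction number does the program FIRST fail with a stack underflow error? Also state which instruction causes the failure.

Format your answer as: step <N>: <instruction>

Answer: step 7: add

Derivation:
Step 1 ('push -8'): stack = [-8], depth = 1
Step 2 ('dup'): stack = [-8, -8], depth = 2
Step 3 ('dup'): stack = [-8, -8, -8], depth = 3
Step 4 ('pop'): stack = [-8, -8], depth = 2
Step 5 ('pop'): stack = [-8], depth = 1
Step 6 ('pop'): stack = [], depth = 0
Step 7 ('add'): needs 2 value(s) but depth is 0 — STACK UNDERFLOW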